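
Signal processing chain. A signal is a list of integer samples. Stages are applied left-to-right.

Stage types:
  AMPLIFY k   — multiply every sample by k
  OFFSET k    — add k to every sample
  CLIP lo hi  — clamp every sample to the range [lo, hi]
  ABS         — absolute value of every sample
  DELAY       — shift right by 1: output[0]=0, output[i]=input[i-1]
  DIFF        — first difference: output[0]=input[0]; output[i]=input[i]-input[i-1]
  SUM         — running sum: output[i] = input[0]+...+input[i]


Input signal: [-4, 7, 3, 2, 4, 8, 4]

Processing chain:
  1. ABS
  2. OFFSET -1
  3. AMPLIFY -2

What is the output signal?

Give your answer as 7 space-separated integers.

Input: [-4, 7, 3, 2, 4, 8, 4]
Stage 1 (ABS): |-4|=4, |7|=7, |3|=3, |2|=2, |4|=4, |8|=8, |4|=4 -> [4, 7, 3, 2, 4, 8, 4]
Stage 2 (OFFSET -1): 4+-1=3, 7+-1=6, 3+-1=2, 2+-1=1, 4+-1=3, 8+-1=7, 4+-1=3 -> [3, 6, 2, 1, 3, 7, 3]
Stage 3 (AMPLIFY -2): 3*-2=-6, 6*-2=-12, 2*-2=-4, 1*-2=-2, 3*-2=-6, 7*-2=-14, 3*-2=-6 -> [-6, -12, -4, -2, -6, -14, -6]

Answer: -6 -12 -4 -2 -6 -14 -6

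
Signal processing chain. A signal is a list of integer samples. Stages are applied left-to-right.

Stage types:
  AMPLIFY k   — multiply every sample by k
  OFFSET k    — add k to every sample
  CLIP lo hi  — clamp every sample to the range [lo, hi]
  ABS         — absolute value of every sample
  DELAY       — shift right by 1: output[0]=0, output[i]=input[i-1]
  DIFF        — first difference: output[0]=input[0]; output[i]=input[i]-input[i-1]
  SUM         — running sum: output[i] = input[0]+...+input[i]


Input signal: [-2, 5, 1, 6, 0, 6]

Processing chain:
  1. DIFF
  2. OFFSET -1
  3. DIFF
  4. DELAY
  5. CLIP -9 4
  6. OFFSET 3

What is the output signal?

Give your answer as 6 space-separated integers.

Answer: 3 0 7 -6 7 -6

Derivation:
Input: [-2, 5, 1, 6, 0, 6]
Stage 1 (DIFF): s[0]=-2, 5--2=7, 1-5=-4, 6-1=5, 0-6=-6, 6-0=6 -> [-2, 7, -4, 5, -6, 6]
Stage 2 (OFFSET -1): -2+-1=-3, 7+-1=6, -4+-1=-5, 5+-1=4, -6+-1=-7, 6+-1=5 -> [-3, 6, -5, 4, -7, 5]
Stage 3 (DIFF): s[0]=-3, 6--3=9, -5-6=-11, 4--5=9, -7-4=-11, 5--7=12 -> [-3, 9, -11, 9, -11, 12]
Stage 4 (DELAY): [0, -3, 9, -11, 9, -11] = [0, -3, 9, -11, 9, -11] -> [0, -3, 9, -11, 9, -11]
Stage 5 (CLIP -9 4): clip(0,-9,4)=0, clip(-3,-9,4)=-3, clip(9,-9,4)=4, clip(-11,-9,4)=-9, clip(9,-9,4)=4, clip(-11,-9,4)=-9 -> [0, -3, 4, -9, 4, -9]
Stage 6 (OFFSET 3): 0+3=3, -3+3=0, 4+3=7, -9+3=-6, 4+3=7, -9+3=-6 -> [3, 0, 7, -6, 7, -6]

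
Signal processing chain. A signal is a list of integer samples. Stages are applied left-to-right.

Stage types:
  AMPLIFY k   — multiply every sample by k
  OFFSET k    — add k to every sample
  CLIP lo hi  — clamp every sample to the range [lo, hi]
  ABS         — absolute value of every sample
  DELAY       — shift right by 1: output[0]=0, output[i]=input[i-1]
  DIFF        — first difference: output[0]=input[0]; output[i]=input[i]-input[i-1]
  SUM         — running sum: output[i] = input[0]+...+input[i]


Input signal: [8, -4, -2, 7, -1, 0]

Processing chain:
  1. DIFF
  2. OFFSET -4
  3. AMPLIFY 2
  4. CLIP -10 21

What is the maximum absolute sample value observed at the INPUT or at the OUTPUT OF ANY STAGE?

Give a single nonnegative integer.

Input: [8, -4, -2, 7, -1, 0] (max |s|=8)
Stage 1 (DIFF): s[0]=8, -4-8=-12, -2--4=2, 7--2=9, -1-7=-8, 0--1=1 -> [8, -12, 2, 9, -8, 1] (max |s|=12)
Stage 2 (OFFSET -4): 8+-4=4, -12+-4=-16, 2+-4=-2, 9+-4=5, -8+-4=-12, 1+-4=-3 -> [4, -16, -2, 5, -12, -3] (max |s|=16)
Stage 3 (AMPLIFY 2): 4*2=8, -16*2=-32, -2*2=-4, 5*2=10, -12*2=-24, -3*2=-6 -> [8, -32, -4, 10, -24, -6] (max |s|=32)
Stage 4 (CLIP -10 21): clip(8,-10,21)=8, clip(-32,-10,21)=-10, clip(-4,-10,21)=-4, clip(10,-10,21)=10, clip(-24,-10,21)=-10, clip(-6,-10,21)=-6 -> [8, -10, -4, 10, -10, -6] (max |s|=10)
Overall max amplitude: 32

Answer: 32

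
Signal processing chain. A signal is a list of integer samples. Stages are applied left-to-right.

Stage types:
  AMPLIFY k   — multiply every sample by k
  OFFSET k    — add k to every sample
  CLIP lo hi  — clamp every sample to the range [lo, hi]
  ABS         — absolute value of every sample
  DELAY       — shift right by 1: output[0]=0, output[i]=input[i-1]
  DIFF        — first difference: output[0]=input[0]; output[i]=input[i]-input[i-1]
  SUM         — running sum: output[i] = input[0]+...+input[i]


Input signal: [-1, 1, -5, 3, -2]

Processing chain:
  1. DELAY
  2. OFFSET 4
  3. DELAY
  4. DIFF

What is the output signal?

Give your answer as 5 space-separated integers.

Answer: 0 4 -1 2 -6

Derivation:
Input: [-1, 1, -5, 3, -2]
Stage 1 (DELAY): [0, -1, 1, -5, 3] = [0, -1, 1, -5, 3] -> [0, -1, 1, -5, 3]
Stage 2 (OFFSET 4): 0+4=4, -1+4=3, 1+4=5, -5+4=-1, 3+4=7 -> [4, 3, 5, -1, 7]
Stage 3 (DELAY): [0, 4, 3, 5, -1] = [0, 4, 3, 5, -1] -> [0, 4, 3, 5, -1]
Stage 4 (DIFF): s[0]=0, 4-0=4, 3-4=-1, 5-3=2, -1-5=-6 -> [0, 4, -1, 2, -6]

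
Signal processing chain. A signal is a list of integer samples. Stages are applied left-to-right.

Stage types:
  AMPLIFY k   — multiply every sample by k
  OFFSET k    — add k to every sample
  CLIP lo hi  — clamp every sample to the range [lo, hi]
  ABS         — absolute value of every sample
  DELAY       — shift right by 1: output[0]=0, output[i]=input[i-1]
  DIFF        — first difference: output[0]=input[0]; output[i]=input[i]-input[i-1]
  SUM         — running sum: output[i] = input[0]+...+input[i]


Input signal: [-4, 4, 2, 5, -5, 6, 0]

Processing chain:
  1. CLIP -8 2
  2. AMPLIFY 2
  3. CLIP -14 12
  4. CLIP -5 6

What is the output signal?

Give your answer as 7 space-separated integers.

Answer: -5 4 4 4 -5 4 0

Derivation:
Input: [-4, 4, 2, 5, -5, 6, 0]
Stage 1 (CLIP -8 2): clip(-4,-8,2)=-4, clip(4,-8,2)=2, clip(2,-8,2)=2, clip(5,-8,2)=2, clip(-5,-8,2)=-5, clip(6,-8,2)=2, clip(0,-8,2)=0 -> [-4, 2, 2, 2, -5, 2, 0]
Stage 2 (AMPLIFY 2): -4*2=-8, 2*2=4, 2*2=4, 2*2=4, -5*2=-10, 2*2=4, 0*2=0 -> [-8, 4, 4, 4, -10, 4, 0]
Stage 3 (CLIP -14 12): clip(-8,-14,12)=-8, clip(4,-14,12)=4, clip(4,-14,12)=4, clip(4,-14,12)=4, clip(-10,-14,12)=-10, clip(4,-14,12)=4, clip(0,-14,12)=0 -> [-8, 4, 4, 4, -10, 4, 0]
Stage 4 (CLIP -5 6): clip(-8,-5,6)=-5, clip(4,-5,6)=4, clip(4,-5,6)=4, clip(4,-5,6)=4, clip(-10,-5,6)=-5, clip(4,-5,6)=4, clip(0,-5,6)=0 -> [-5, 4, 4, 4, -5, 4, 0]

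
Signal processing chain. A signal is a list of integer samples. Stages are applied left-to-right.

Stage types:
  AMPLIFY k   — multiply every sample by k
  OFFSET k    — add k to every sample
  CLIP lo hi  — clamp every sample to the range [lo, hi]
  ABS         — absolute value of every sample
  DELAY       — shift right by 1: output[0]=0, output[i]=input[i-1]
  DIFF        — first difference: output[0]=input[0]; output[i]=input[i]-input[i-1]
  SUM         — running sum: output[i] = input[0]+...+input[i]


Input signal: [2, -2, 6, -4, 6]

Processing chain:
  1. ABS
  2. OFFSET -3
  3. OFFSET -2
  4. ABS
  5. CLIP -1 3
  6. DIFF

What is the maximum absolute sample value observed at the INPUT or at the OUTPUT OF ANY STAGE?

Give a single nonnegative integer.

Answer: 6

Derivation:
Input: [2, -2, 6, -4, 6] (max |s|=6)
Stage 1 (ABS): |2|=2, |-2|=2, |6|=6, |-4|=4, |6|=6 -> [2, 2, 6, 4, 6] (max |s|=6)
Stage 2 (OFFSET -3): 2+-3=-1, 2+-3=-1, 6+-3=3, 4+-3=1, 6+-3=3 -> [-1, -1, 3, 1, 3] (max |s|=3)
Stage 3 (OFFSET -2): -1+-2=-3, -1+-2=-3, 3+-2=1, 1+-2=-1, 3+-2=1 -> [-3, -3, 1, -1, 1] (max |s|=3)
Stage 4 (ABS): |-3|=3, |-3|=3, |1|=1, |-1|=1, |1|=1 -> [3, 3, 1, 1, 1] (max |s|=3)
Stage 5 (CLIP -1 3): clip(3,-1,3)=3, clip(3,-1,3)=3, clip(1,-1,3)=1, clip(1,-1,3)=1, clip(1,-1,3)=1 -> [3, 3, 1, 1, 1] (max |s|=3)
Stage 6 (DIFF): s[0]=3, 3-3=0, 1-3=-2, 1-1=0, 1-1=0 -> [3, 0, -2, 0, 0] (max |s|=3)
Overall max amplitude: 6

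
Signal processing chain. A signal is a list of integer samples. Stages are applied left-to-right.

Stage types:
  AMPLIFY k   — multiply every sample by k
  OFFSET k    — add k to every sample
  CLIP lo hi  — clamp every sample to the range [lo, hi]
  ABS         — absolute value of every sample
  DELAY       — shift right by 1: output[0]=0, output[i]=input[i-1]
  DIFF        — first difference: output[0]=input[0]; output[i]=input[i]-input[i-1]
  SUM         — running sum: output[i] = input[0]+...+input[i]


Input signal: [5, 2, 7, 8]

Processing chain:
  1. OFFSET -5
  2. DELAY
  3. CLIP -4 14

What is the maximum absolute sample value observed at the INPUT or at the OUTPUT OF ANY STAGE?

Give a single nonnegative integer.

Answer: 8

Derivation:
Input: [5, 2, 7, 8] (max |s|=8)
Stage 1 (OFFSET -5): 5+-5=0, 2+-5=-3, 7+-5=2, 8+-5=3 -> [0, -3, 2, 3] (max |s|=3)
Stage 2 (DELAY): [0, 0, -3, 2] = [0, 0, -3, 2] -> [0, 0, -3, 2] (max |s|=3)
Stage 3 (CLIP -4 14): clip(0,-4,14)=0, clip(0,-4,14)=0, clip(-3,-4,14)=-3, clip(2,-4,14)=2 -> [0, 0, -3, 2] (max |s|=3)
Overall max amplitude: 8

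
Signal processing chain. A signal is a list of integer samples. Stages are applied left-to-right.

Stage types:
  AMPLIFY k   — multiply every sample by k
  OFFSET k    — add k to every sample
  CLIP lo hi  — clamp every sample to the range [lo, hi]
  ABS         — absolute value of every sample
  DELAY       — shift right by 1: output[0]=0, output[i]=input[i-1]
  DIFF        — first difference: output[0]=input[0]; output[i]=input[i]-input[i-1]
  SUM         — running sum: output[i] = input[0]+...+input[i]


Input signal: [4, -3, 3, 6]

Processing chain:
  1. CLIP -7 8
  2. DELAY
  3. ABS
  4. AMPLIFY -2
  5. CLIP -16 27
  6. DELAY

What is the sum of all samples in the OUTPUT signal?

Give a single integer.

Answer: -14

Derivation:
Input: [4, -3, 3, 6]
Stage 1 (CLIP -7 8): clip(4,-7,8)=4, clip(-3,-7,8)=-3, clip(3,-7,8)=3, clip(6,-7,8)=6 -> [4, -3, 3, 6]
Stage 2 (DELAY): [0, 4, -3, 3] = [0, 4, -3, 3] -> [0, 4, -3, 3]
Stage 3 (ABS): |0|=0, |4|=4, |-3|=3, |3|=3 -> [0, 4, 3, 3]
Stage 4 (AMPLIFY -2): 0*-2=0, 4*-2=-8, 3*-2=-6, 3*-2=-6 -> [0, -8, -6, -6]
Stage 5 (CLIP -16 27): clip(0,-16,27)=0, clip(-8,-16,27)=-8, clip(-6,-16,27)=-6, clip(-6,-16,27)=-6 -> [0, -8, -6, -6]
Stage 6 (DELAY): [0, 0, -8, -6] = [0, 0, -8, -6] -> [0, 0, -8, -6]
Output sum: -14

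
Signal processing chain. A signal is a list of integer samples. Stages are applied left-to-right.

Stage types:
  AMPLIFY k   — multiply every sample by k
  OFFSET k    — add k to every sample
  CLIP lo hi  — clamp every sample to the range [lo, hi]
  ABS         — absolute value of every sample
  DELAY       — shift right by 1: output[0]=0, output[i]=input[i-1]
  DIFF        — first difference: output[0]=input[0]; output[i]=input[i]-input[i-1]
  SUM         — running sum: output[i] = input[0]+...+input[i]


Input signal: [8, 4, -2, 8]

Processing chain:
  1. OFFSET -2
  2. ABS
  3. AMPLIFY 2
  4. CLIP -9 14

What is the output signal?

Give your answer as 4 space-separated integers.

Answer: 12 4 8 12

Derivation:
Input: [8, 4, -2, 8]
Stage 1 (OFFSET -2): 8+-2=6, 4+-2=2, -2+-2=-4, 8+-2=6 -> [6, 2, -4, 6]
Stage 2 (ABS): |6|=6, |2|=2, |-4|=4, |6|=6 -> [6, 2, 4, 6]
Stage 3 (AMPLIFY 2): 6*2=12, 2*2=4, 4*2=8, 6*2=12 -> [12, 4, 8, 12]
Stage 4 (CLIP -9 14): clip(12,-9,14)=12, clip(4,-9,14)=4, clip(8,-9,14)=8, clip(12,-9,14)=12 -> [12, 4, 8, 12]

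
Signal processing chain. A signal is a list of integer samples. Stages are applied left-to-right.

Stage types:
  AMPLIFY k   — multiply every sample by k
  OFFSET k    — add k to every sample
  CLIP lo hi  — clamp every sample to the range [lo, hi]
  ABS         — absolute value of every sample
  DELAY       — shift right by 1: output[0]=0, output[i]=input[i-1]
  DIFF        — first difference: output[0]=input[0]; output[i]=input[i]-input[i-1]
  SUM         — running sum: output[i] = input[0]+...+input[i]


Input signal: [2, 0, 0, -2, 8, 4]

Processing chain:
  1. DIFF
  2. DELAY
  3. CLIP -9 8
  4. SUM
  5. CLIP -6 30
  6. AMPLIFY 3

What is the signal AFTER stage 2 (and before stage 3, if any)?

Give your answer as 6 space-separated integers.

Answer: 0 2 -2 0 -2 10

Derivation:
Input: [2, 0, 0, -2, 8, 4]
Stage 1 (DIFF): s[0]=2, 0-2=-2, 0-0=0, -2-0=-2, 8--2=10, 4-8=-4 -> [2, -2, 0, -2, 10, -4]
Stage 2 (DELAY): [0, 2, -2, 0, -2, 10] = [0, 2, -2, 0, -2, 10] -> [0, 2, -2, 0, -2, 10]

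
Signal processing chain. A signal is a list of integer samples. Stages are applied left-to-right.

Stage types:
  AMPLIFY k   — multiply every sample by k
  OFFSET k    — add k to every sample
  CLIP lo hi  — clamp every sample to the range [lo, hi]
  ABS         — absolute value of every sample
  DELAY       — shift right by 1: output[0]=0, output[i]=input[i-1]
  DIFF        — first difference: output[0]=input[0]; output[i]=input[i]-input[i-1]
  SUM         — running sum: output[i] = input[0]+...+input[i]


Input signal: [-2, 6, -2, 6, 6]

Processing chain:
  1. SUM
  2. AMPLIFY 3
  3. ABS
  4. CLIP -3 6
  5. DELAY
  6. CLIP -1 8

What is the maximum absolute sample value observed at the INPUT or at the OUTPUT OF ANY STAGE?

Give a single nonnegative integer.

Input: [-2, 6, -2, 6, 6] (max |s|=6)
Stage 1 (SUM): sum[0..0]=-2, sum[0..1]=4, sum[0..2]=2, sum[0..3]=8, sum[0..4]=14 -> [-2, 4, 2, 8, 14] (max |s|=14)
Stage 2 (AMPLIFY 3): -2*3=-6, 4*3=12, 2*3=6, 8*3=24, 14*3=42 -> [-6, 12, 6, 24, 42] (max |s|=42)
Stage 3 (ABS): |-6|=6, |12|=12, |6|=6, |24|=24, |42|=42 -> [6, 12, 6, 24, 42] (max |s|=42)
Stage 4 (CLIP -3 6): clip(6,-3,6)=6, clip(12,-3,6)=6, clip(6,-3,6)=6, clip(24,-3,6)=6, clip(42,-3,6)=6 -> [6, 6, 6, 6, 6] (max |s|=6)
Stage 5 (DELAY): [0, 6, 6, 6, 6] = [0, 6, 6, 6, 6] -> [0, 6, 6, 6, 6] (max |s|=6)
Stage 6 (CLIP -1 8): clip(0,-1,8)=0, clip(6,-1,8)=6, clip(6,-1,8)=6, clip(6,-1,8)=6, clip(6,-1,8)=6 -> [0, 6, 6, 6, 6] (max |s|=6)
Overall max amplitude: 42

Answer: 42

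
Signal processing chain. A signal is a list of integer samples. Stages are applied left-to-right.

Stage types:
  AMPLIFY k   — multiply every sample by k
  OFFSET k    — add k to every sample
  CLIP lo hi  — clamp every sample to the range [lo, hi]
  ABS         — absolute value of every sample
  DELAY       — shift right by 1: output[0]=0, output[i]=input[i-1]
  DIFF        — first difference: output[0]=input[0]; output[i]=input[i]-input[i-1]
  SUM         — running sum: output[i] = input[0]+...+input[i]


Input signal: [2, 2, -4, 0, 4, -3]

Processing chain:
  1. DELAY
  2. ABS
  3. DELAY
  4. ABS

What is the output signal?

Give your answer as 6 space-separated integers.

Answer: 0 0 2 2 4 0

Derivation:
Input: [2, 2, -4, 0, 4, -3]
Stage 1 (DELAY): [0, 2, 2, -4, 0, 4] = [0, 2, 2, -4, 0, 4] -> [0, 2, 2, -4, 0, 4]
Stage 2 (ABS): |0|=0, |2|=2, |2|=2, |-4|=4, |0|=0, |4|=4 -> [0, 2, 2, 4, 0, 4]
Stage 3 (DELAY): [0, 0, 2, 2, 4, 0] = [0, 0, 2, 2, 4, 0] -> [0, 0, 2, 2, 4, 0]
Stage 4 (ABS): |0|=0, |0|=0, |2|=2, |2|=2, |4|=4, |0|=0 -> [0, 0, 2, 2, 4, 0]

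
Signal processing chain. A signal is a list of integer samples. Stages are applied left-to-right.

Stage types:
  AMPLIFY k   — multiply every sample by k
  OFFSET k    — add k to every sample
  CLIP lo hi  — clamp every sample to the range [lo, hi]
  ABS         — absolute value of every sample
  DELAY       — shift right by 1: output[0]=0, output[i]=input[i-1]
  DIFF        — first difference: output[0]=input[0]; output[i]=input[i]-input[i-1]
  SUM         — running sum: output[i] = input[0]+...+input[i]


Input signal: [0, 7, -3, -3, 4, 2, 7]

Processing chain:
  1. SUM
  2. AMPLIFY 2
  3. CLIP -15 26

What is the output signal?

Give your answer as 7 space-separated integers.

Answer: 0 14 8 2 10 14 26

Derivation:
Input: [0, 7, -3, -3, 4, 2, 7]
Stage 1 (SUM): sum[0..0]=0, sum[0..1]=7, sum[0..2]=4, sum[0..3]=1, sum[0..4]=5, sum[0..5]=7, sum[0..6]=14 -> [0, 7, 4, 1, 5, 7, 14]
Stage 2 (AMPLIFY 2): 0*2=0, 7*2=14, 4*2=8, 1*2=2, 5*2=10, 7*2=14, 14*2=28 -> [0, 14, 8, 2, 10, 14, 28]
Stage 3 (CLIP -15 26): clip(0,-15,26)=0, clip(14,-15,26)=14, clip(8,-15,26)=8, clip(2,-15,26)=2, clip(10,-15,26)=10, clip(14,-15,26)=14, clip(28,-15,26)=26 -> [0, 14, 8, 2, 10, 14, 26]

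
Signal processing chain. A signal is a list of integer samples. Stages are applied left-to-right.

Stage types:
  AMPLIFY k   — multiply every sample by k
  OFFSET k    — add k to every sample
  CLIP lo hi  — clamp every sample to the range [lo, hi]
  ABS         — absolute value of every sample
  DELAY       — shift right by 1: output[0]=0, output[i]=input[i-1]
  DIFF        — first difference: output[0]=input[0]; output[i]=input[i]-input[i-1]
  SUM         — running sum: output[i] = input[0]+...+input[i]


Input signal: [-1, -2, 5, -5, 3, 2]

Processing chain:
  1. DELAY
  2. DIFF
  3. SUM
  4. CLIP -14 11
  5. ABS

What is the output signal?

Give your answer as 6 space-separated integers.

Input: [-1, -2, 5, -5, 3, 2]
Stage 1 (DELAY): [0, -1, -2, 5, -5, 3] = [0, -1, -2, 5, -5, 3] -> [0, -1, -2, 5, -5, 3]
Stage 2 (DIFF): s[0]=0, -1-0=-1, -2--1=-1, 5--2=7, -5-5=-10, 3--5=8 -> [0, -1, -1, 7, -10, 8]
Stage 3 (SUM): sum[0..0]=0, sum[0..1]=-1, sum[0..2]=-2, sum[0..3]=5, sum[0..4]=-5, sum[0..5]=3 -> [0, -1, -2, 5, -5, 3]
Stage 4 (CLIP -14 11): clip(0,-14,11)=0, clip(-1,-14,11)=-1, clip(-2,-14,11)=-2, clip(5,-14,11)=5, clip(-5,-14,11)=-5, clip(3,-14,11)=3 -> [0, -1, -2, 5, -5, 3]
Stage 5 (ABS): |0|=0, |-1|=1, |-2|=2, |5|=5, |-5|=5, |3|=3 -> [0, 1, 2, 5, 5, 3]

Answer: 0 1 2 5 5 3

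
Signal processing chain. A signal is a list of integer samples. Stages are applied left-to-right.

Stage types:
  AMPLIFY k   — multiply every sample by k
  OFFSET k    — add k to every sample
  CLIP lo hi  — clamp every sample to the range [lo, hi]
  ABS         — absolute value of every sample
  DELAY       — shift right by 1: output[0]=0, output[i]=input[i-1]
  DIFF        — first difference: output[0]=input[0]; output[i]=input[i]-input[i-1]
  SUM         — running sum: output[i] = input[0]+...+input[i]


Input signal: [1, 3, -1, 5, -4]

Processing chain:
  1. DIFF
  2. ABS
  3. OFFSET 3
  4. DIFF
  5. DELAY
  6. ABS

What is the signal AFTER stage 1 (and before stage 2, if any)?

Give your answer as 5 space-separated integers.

Answer: 1 2 -4 6 -9

Derivation:
Input: [1, 3, -1, 5, -4]
Stage 1 (DIFF): s[0]=1, 3-1=2, -1-3=-4, 5--1=6, -4-5=-9 -> [1, 2, -4, 6, -9]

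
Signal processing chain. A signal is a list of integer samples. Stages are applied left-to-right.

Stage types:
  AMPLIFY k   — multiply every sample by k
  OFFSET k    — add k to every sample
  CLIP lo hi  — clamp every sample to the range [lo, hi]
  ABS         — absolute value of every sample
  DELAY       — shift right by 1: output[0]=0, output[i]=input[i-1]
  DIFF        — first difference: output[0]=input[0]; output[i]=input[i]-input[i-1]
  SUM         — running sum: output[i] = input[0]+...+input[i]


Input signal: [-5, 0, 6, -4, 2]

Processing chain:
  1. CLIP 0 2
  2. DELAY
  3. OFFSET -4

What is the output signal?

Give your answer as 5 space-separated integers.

Answer: -4 -4 -4 -2 -4

Derivation:
Input: [-5, 0, 6, -4, 2]
Stage 1 (CLIP 0 2): clip(-5,0,2)=0, clip(0,0,2)=0, clip(6,0,2)=2, clip(-4,0,2)=0, clip(2,0,2)=2 -> [0, 0, 2, 0, 2]
Stage 2 (DELAY): [0, 0, 0, 2, 0] = [0, 0, 0, 2, 0] -> [0, 0, 0, 2, 0]
Stage 3 (OFFSET -4): 0+-4=-4, 0+-4=-4, 0+-4=-4, 2+-4=-2, 0+-4=-4 -> [-4, -4, -4, -2, -4]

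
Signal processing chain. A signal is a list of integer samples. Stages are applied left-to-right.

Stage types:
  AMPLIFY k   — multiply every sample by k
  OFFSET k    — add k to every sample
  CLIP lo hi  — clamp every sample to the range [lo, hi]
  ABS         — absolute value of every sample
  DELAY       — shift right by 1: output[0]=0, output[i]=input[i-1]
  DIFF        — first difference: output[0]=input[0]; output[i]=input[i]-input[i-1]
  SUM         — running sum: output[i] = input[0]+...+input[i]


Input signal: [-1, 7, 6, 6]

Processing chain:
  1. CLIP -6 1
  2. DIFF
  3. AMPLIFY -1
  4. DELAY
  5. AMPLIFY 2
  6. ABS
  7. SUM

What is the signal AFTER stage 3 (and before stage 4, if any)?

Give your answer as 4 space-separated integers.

Input: [-1, 7, 6, 6]
Stage 1 (CLIP -6 1): clip(-1,-6,1)=-1, clip(7,-6,1)=1, clip(6,-6,1)=1, clip(6,-6,1)=1 -> [-1, 1, 1, 1]
Stage 2 (DIFF): s[0]=-1, 1--1=2, 1-1=0, 1-1=0 -> [-1, 2, 0, 0]
Stage 3 (AMPLIFY -1): -1*-1=1, 2*-1=-2, 0*-1=0, 0*-1=0 -> [1, -2, 0, 0]

Answer: 1 -2 0 0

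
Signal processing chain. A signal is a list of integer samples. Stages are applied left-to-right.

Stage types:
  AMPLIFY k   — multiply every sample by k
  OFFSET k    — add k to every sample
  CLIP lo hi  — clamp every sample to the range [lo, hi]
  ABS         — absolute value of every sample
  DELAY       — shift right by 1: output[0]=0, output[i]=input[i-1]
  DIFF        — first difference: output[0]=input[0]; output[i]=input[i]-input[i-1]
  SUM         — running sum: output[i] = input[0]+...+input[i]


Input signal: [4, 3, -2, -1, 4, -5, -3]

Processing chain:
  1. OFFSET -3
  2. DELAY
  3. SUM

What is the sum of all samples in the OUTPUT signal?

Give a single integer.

Answer: -32

Derivation:
Input: [4, 3, -2, -1, 4, -5, -3]
Stage 1 (OFFSET -3): 4+-3=1, 3+-3=0, -2+-3=-5, -1+-3=-4, 4+-3=1, -5+-3=-8, -3+-3=-6 -> [1, 0, -5, -4, 1, -8, -6]
Stage 2 (DELAY): [0, 1, 0, -5, -4, 1, -8] = [0, 1, 0, -5, -4, 1, -8] -> [0, 1, 0, -5, -4, 1, -8]
Stage 3 (SUM): sum[0..0]=0, sum[0..1]=1, sum[0..2]=1, sum[0..3]=-4, sum[0..4]=-8, sum[0..5]=-7, sum[0..6]=-15 -> [0, 1, 1, -4, -8, -7, -15]
Output sum: -32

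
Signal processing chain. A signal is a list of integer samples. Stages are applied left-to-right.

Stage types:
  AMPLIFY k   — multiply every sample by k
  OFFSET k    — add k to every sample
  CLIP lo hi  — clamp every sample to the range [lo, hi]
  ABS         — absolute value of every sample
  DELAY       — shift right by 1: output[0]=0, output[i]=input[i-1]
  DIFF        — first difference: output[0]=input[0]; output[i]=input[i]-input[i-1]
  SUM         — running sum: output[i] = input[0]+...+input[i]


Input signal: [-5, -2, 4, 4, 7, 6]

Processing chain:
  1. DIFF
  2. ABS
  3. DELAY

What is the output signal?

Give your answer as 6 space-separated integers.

Input: [-5, -2, 4, 4, 7, 6]
Stage 1 (DIFF): s[0]=-5, -2--5=3, 4--2=6, 4-4=0, 7-4=3, 6-7=-1 -> [-5, 3, 6, 0, 3, -1]
Stage 2 (ABS): |-5|=5, |3|=3, |6|=6, |0|=0, |3|=3, |-1|=1 -> [5, 3, 6, 0, 3, 1]
Stage 3 (DELAY): [0, 5, 3, 6, 0, 3] = [0, 5, 3, 6, 0, 3] -> [0, 5, 3, 6, 0, 3]

Answer: 0 5 3 6 0 3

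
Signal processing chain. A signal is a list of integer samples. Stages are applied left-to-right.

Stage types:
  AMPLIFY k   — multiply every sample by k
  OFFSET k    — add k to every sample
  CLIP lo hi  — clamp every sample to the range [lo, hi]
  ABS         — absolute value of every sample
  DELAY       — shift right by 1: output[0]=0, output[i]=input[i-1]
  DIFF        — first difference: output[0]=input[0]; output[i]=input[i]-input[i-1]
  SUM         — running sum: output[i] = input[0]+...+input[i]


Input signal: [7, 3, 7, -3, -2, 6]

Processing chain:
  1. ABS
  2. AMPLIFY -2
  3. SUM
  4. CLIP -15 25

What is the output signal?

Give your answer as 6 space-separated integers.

Answer: -14 -15 -15 -15 -15 -15

Derivation:
Input: [7, 3, 7, -3, -2, 6]
Stage 1 (ABS): |7|=7, |3|=3, |7|=7, |-3|=3, |-2|=2, |6|=6 -> [7, 3, 7, 3, 2, 6]
Stage 2 (AMPLIFY -2): 7*-2=-14, 3*-2=-6, 7*-2=-14, 3*-2=-6, 2*-2=-4, 6*-2=-12 -> [-14, -6, -14, -6, -4, -12]
Stage 3 (SUM): sum[0..0]=-14, sum[0..1]=-20, sum[0..2]=-34, sum[0..3]=-40, sum[0..4]=-44, sum[0..5]=-56 -> [-14, -20, -34, -40, -44, -56]
Stage 4 (CLIP -15 25): clip(-14,-15,25)=-14, clip(-20,-15,25)=-15, clip(-34,-15,25)=-15, clip(-40,-15,25)=-15, clip(-44,-15,25)=-15, clip(-56,-15,25)=-15 -> [-14, -15, -15, -15, -15, -15]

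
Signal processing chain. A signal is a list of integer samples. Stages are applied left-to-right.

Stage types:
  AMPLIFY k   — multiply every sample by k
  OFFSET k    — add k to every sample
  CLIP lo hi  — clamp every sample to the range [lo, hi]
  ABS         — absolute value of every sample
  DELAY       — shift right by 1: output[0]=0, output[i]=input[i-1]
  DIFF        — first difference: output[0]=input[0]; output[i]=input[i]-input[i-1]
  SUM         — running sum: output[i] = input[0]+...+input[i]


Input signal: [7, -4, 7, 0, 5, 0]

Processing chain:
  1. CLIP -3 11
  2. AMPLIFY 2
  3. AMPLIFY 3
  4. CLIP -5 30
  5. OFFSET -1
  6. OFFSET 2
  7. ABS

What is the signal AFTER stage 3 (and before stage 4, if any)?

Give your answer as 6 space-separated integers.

Answer: 42 -18 42 0 30 0

Derivation:
Input: [7, -4, 7, 0, 5, 0]
Stage 1 (CLIP -3 11): clip(7,-3,11)=7, clip(-4,-3,11)=-3, clip(7,-3,11)=7, clip(0,-3,11)=0, clip(5,-3,11)=5, clip(0,-3,11)=0 -> [7, -3, 7, 0, 5, 0]
Stage 2 (AMPLIFY 2): 7*2=14, -3*2=-6, 7*2=14, 0*2=0, 5*2=10, 0*2=0 -> [14, -6, 14, 0, 10, 0]
Stage 3 (AMPLIFY 3): 14*3=42, -6*3=-18, 14*3=42, 0*3=0, 10*3=30, 0*3=0 -> [42, -18, 42, 0, 30, 0]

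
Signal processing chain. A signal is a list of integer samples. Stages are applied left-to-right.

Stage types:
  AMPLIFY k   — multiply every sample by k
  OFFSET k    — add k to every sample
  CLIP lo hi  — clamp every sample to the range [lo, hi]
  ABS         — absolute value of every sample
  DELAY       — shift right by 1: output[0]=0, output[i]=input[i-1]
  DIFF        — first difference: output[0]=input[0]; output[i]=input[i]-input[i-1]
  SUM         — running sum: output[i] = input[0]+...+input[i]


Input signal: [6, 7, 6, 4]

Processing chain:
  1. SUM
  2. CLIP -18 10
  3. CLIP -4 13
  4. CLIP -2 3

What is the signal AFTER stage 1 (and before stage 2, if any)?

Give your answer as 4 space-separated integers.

Answer: 6 13 19 23

Derivation:
Input: [6, 7, 6, 4]
Stage 1 (SUM): sum[0..0]=6, sum[0..1]=13, sum[0..2]=19, sum[0..3]=23 -> [6, 13, 19, 23]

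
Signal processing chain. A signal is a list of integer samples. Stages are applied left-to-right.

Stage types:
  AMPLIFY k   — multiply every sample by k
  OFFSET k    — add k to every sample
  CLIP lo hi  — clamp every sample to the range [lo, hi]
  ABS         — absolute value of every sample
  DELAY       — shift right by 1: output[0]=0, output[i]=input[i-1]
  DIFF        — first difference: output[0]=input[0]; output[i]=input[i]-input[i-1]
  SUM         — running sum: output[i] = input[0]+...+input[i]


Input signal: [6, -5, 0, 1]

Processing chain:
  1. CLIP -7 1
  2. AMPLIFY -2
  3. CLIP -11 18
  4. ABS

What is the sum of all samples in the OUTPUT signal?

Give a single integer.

Answer: 14

Derivation:
Input: [6, -5, 0, 1]
Stage 1 (CLIP -7 1): clip(6,-7,1)=1, clip(-5,-7,1)=-5, clip(0,-7,1)=0, clip(1,-7,1)=1 -> [1, -5, 0, 1]
Stage 2 (AMPLIFY -2): 1*-2=-2, -5*-2=10, 0*-2=0, 1*-2=-2 -> [-2, 10, 0, -2]
Stage 3 (CLIP -11 18): clip(-2,-11,18)=-2, clip(10,-11,18)=10, clip(0,-11,18)=0, clip(-2,-11,18)=-2 -> [-2, 10, 0, -2]
Stage 4 (ABS): |-2|=2, |10|=10, |0|=0, |-2|=2 -> [2, 10, 0, 2]
Output sum: 14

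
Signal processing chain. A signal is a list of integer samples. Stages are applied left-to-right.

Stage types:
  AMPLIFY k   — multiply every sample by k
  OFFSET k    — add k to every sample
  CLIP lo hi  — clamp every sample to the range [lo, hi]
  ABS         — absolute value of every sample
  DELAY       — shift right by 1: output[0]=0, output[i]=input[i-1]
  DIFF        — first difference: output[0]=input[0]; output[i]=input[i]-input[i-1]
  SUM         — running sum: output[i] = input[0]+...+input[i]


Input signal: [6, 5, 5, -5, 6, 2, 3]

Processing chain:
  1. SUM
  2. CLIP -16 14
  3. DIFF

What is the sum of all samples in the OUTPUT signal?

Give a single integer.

Answer: 14

Derivation:
Input: [6, 5, 5, -5, 6, 2, 3]
Stage 1 (SUM): sum[0..0]=6, sum[0..1]=11, sum[0..2]=16, sum[0..3]=11, sum[0..4]=17, sum[0..5]=19, sum[0..6]=22 -> [6, 11, 16, 11, 17, 19, 22]
Stage 2 (CLIP -16 14): clip(6,-16,14)=6, clip(11,-16,14)=11, clip(16,-16,14)=14, clip(11,-16,14)=11, clip(17,-16,14)=14, clip(19,-16,14)=14, clip(22,-16,14)=14 -> [6, 11, 14, 11, 14, 14, 14]
Stage 3 (DIFF): s[0]=6, 11-6=5, 14-11=3, 11-14=-3, 14-11=3, 14-14=0, 14-14=0 -> [6, 5, 3, -3, 3, 0, 0]
Output sum: 14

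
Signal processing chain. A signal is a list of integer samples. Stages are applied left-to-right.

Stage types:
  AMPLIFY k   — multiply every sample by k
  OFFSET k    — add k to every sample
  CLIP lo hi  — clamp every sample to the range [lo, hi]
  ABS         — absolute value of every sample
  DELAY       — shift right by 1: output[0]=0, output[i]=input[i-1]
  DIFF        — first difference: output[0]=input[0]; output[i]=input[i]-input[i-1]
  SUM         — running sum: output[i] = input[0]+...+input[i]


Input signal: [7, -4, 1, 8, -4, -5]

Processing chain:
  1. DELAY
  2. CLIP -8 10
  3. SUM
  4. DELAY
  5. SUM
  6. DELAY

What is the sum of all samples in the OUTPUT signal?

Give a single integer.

Input: [7, -4, 1, 8, -4, -5]
Stage 1 (DELAY): [0, 7, -4, 1, 8, -4] = [0, 7, -4, 1, 8, -4] -> [0, 7, -4, 1, 8, -4]
Stage 2 (CLIP -8 10): clip(0,-8,10)=0, clip(7,-8,10)=7, clip(-4,-8,10)=-4, clip(1,-8,10)=1, clip(8,-8,10)=8, clip(-4,-8,10)=-4 -> [0, 7, -4, 1, 8, -4]
Stage 3 (SUM): sum[0..0]=0, sum[0..1]=7, sum[0..2]=3, sum[0..3]=4, sum[0..4]=12, sum[0..5]=8 -> [0, 7, 3, 4, 12, 8]
Stage 4 (DELAY): [0, 0, 7, 3, 4, 12] = [0, 0, 7, 3, 4, 12] -> [0, 0, 7, 3, 4, 12]
Stage 5 (SUM): sum[0..0]=0, sum[0..1]=0, sum[0..2]=7, sum[0..3]=10, sum[0..4]=14, sum[0..5]=26 -> [0, 0, 7, 10, 14, 26]
Stage 6 (DELAY): [0, 0, 0, 7, 10, 14] = [0, 0, 0, 7, 10, 14] -> [0, 0, 0, 7, 10, 14]
Output sum: 31

Answer: 31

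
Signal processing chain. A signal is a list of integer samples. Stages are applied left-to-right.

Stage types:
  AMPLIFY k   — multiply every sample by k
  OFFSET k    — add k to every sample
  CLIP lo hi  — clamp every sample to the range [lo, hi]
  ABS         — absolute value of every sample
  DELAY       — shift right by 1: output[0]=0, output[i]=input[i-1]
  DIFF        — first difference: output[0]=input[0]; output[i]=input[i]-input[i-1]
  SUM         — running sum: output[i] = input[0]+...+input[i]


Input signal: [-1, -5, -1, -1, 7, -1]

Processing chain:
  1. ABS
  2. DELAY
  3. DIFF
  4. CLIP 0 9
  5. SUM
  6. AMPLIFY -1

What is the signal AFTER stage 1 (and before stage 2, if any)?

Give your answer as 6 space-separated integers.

Answer: 1 5 1 1 7 1

Derivation:
Input: [-1, -5, -1, -1, 7, -1]
Stage 1 (ABS): |-1|=1, |-5|=5, |-1|=1, |-1|=1, |7|=7, |-1|=1 -> [1, 5, 1, 1, 7, 1]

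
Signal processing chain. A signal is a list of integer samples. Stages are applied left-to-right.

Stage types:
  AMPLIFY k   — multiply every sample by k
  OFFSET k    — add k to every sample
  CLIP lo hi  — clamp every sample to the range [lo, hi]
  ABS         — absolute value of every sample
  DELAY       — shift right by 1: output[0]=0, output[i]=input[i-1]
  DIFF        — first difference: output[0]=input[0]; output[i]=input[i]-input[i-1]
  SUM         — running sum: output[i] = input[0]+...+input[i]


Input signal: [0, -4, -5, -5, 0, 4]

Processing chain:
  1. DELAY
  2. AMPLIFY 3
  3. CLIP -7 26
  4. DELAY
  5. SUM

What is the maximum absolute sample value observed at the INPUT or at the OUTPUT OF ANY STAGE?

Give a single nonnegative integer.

Input: [0, -4, -5, -5, 0, 4] (max |s|=5)
Stage 1 (DELAY): [0, 0, -4, -5, -5, 0] = [0, 0, -4, -5, -5, 0] -> [0, 0, -4, -5, -5, 0] (max |s|=5)
Stage 2 (AMPLIFY 3): 0*3=0, 0*3=0, -4*3=-12, -5*3=-15, -5*3=-15, 0*3=0 -> [0, 0, -12, -15, -15, 0] (max |s|=15)
Stage 3 (CLIP -7 26): clip(0,-7,26)=0, clip(0,-7,26)=0, clip(-12,-7,26)=-7, clip(-15,-7,26)=-7, clip(-15,-7,26)=-7, clip(0,-7,26)=0 -> [0, 0, -7, -7, -7, 0] (max |s|=7)
Stage 4 (DELAY): [0, 0, 0, -7, -7, -7] = [0, 0, 0, -7, -7, -7] -> [0, 0, 0, -7, -7, -7] (max |s|=7)
Stage 5 (SUM): sum[0..0]=0, sum[0..1]=0, sum[0..2]=0, sum[0..3]=-7, sum[0..4]=-14, sum[0..5]=-21 -> [0, 0, 0, -7, -14, -21] (max |s|=21)
Overall max amplitude: 21

Answer: 21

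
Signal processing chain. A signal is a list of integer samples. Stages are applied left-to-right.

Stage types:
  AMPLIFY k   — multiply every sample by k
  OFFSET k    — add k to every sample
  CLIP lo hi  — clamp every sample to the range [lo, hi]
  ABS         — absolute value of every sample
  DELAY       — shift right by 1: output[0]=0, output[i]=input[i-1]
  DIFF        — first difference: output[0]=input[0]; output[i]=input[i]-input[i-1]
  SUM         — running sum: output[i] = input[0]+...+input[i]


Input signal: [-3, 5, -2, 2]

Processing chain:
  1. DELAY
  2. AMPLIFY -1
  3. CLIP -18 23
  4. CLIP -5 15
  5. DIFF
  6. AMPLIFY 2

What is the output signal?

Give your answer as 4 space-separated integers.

Answer: 0 6 -16 14

Derivation:
Input: [-3, 5, -2, 2]
Stage 1 (DELAY): [0, -3, 5, -2] = [0, -3, 5, -2] -> [0, -3, 5, -2]
Stage 2 (AMPLIFY -1): 0*-1=0, -3*-1=3, 5*-1=-5, -2*-1=2 -> [0, 3, -5, 2]
Stage 3 (CLIP -18 23): clip(0,-18,23)=0, clip(3,-18,23)=3, clip(-5,-18,23)=-5, clip(2,-18,23)=2 -> [0, 3, -5, 2]
Stage 4 (CLIP -5 15): clip(0,-5,15)=0, clip(3,-5,15)=3, clip(-5,-5,15)=-5, clip(2,-5,15)=2 -> [0, 3, -5, 2]
Stage 5 (DIFF): s[0]=0, 3-0=3, -5-3=-8, 2--5=7 -> [0, 3, -8, 7]
Stage 6 (AMPLIFY 2): 0*2=0, 3*2=6, -8*2=-16, 7*2=14 -> [0, 6, -16, 14]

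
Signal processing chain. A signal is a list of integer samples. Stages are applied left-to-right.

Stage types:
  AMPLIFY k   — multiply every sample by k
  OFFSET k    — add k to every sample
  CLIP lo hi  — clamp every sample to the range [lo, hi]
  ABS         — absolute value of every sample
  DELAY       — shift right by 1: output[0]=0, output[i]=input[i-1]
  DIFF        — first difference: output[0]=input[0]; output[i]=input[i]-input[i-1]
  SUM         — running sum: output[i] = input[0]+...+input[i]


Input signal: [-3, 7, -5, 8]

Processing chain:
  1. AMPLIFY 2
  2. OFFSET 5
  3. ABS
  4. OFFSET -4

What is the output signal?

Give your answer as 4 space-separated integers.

Input: [-3, 7, -5, 8]
Stage 1 (AMPLIFY 2): -3*2=-6, 7*2=14, -5*2=-10, 8*2=16 -> [-6, 14, -10, 16]
Stage 2 (OFFSET 5): -6+5=-1, 14+5=19, -10+5=-5, 16+5=21 -> [-1, 19, -5, 21]
Stage 3 (ABS): |-1|=1, |19|=19, |-5|=5, |21|=21 -> [1, 19, 5, 21]
Stage 4 (OFFSET -4): 1+-4=-3, 19+-4=15, 5+-4=1, 21+-4=17 -> [-3, 15, 1, 17]

Answer: -3 15 1 17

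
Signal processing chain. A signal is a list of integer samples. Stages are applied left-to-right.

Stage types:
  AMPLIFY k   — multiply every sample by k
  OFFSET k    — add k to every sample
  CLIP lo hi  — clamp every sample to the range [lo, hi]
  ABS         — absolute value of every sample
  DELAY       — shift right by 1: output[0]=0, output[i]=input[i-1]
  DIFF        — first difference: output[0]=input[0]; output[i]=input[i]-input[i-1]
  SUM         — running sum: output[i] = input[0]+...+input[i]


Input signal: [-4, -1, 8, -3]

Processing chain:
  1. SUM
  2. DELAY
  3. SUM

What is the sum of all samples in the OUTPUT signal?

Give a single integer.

Answer: -19

Derivation:
Input: [-4, -1, 8, -3]
Stage 1 (SUM): sum[0..0]=-4, sum[0..1]=-5, sum[0..2]=3, sum[0..3]=0 -> [-4, -5, 3, 0]
Stage 2 (DELAY): [0, -4, -5, 3] = [0, -4, -5, 3] -> [0, -4, -5, 3]
Stage 3 (SUM): sum[0..0]=0, sum[0..1]=-4, sum[0..2]=-9, sum[0..3]=-6 -> [0, -4, -9, -6]
Output sum: -19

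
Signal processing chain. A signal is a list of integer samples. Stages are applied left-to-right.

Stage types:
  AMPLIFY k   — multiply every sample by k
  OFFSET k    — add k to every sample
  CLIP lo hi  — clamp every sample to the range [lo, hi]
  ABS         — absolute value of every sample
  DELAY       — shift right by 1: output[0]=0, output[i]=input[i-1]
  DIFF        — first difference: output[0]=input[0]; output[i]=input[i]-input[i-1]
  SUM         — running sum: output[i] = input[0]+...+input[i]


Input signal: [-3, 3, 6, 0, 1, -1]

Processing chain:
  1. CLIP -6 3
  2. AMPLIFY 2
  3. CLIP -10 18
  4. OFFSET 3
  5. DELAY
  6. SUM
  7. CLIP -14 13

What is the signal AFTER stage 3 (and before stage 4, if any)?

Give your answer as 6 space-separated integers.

Answer: -6 6 6 0 2 -2

Derivation:
Input: [-3, 3, 6, 0, 1, -1]
Stage 1 (CLIP -6 3): clip(-3,-6,3)=-3, clip(3,-6,3)=3, clip(6,-6,3)=3, clip(0,-6,3)=0, clip(1,-6,3)=1, clip(-1,-6,3)=-1 -> [-3, 3, 3, 0, 1, -1]
Stage 2 (AMPLIFY 2): -3*2=-6, 3*2=6, 3*2=6, 0*2=0, 1*2=2, -1*2=-2 -> [-6, 6, 6, 0, 2, -2]
Stage 3 (CLIP -10 18): clip(-6,-10,18)=-6, clip(6,-10,18)=6, clip(6,-10,18)=6, clip(0,-10,18)=0, clip(2,-10,18)=2, clip(-2,-10,18)=-2 -> [-6, 6, 6, 0, 2, -2]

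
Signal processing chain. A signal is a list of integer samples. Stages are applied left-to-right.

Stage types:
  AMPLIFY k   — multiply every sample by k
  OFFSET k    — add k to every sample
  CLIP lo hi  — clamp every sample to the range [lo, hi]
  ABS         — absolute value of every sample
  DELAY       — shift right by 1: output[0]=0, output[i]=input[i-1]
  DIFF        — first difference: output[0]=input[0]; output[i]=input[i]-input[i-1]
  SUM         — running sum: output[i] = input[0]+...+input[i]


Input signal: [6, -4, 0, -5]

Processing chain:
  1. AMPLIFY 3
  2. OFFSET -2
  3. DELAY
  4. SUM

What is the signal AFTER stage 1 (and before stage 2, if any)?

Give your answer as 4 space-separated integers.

Input: [6, -4, 0, -5]
Stage 1 (AMPLIFY 3): 6*3=18, -4*3=-12, 0*3=0, -5*3=-15 -> [18, -12, 0, -15]

Answer: 18 -12 0 -15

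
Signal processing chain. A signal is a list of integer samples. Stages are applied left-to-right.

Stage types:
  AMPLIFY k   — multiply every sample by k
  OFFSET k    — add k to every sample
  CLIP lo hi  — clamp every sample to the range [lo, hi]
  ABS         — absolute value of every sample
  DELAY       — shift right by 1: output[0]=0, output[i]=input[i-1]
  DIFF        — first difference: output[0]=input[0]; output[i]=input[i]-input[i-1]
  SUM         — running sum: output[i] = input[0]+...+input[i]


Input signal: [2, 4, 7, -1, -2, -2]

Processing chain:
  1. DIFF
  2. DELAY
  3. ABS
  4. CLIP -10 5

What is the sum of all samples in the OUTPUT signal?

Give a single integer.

Answer: 13

Derivation:
Input: [2, 4, 7, -1, -2, -2]
Stage 1 (DIFF): s[0]=2, 4-2=2, 7-4=3, -1-7=-8, -2--1=-1, -2--2=0 -> [2, 2, 3, -8, -1, 0]
Stage 2 (DELAY): [0, 2, 2, 3, -8, -1] = [0, 2, 2, 3, -8, -1] -> [0, 2, 2, 3, -8, -1]
Stage 3 (ABS): |0|=0, |2|=2, |2|=2, |3|=3, |-8|=8, |-1|=1 -> [0, 2, 2, 3, 8, 1]
Stage 4 (CLIP -10 5): clip(0,-10,5)=0, clip(2,-10,5)=2, clip(2,-10,5)=2, clip(3,-10,5)=3, clip(8,-10,5)=5, clip(1,-10,5)=1 -> [0, 2, 2, 3, 5, 1]
Output sum: 13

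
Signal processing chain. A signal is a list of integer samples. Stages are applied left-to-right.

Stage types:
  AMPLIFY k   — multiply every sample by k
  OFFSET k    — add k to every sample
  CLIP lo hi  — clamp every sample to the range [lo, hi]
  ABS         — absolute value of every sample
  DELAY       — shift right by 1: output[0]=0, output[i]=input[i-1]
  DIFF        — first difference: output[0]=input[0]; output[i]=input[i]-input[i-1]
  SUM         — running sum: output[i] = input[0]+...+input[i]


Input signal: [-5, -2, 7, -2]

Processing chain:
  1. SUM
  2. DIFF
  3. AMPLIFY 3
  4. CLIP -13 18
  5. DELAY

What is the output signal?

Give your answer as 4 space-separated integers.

Answer: 0 -13 -6 18

Derivation:
Input: [-5, -2, 7, -2]
Stage 1 (SUM): sum[0..0]=-5, sum[0..1]=-7, sum[0..2]=0, sum[0..3]=-2 -> [-5, -7, 0, -2]
Stage 2 (DIFF): s[0]=-5, -7--5=-2, 0--7=7, -2-0=-2 -> [-5, -2, 7, -2]
Stage 3 (AMPLIFY 3): -5*3=-15, -2*3=-6, 7*3=21, -2*3=-6 -> [-15, -6, 21, -6]
Stage 4 (CLIP -13 18): clip(-15,-13,18)=-13, clip(-6,-13,18)=-6, clip(21,-13,18)=18, clip(-6,-13,18)=-6 -> [-13, -6, 18, -6]
Stage 5 (DELAY): [0, -13, -6, 18] = [0, -13, -6, 18] -> [0, -13, -6, 18]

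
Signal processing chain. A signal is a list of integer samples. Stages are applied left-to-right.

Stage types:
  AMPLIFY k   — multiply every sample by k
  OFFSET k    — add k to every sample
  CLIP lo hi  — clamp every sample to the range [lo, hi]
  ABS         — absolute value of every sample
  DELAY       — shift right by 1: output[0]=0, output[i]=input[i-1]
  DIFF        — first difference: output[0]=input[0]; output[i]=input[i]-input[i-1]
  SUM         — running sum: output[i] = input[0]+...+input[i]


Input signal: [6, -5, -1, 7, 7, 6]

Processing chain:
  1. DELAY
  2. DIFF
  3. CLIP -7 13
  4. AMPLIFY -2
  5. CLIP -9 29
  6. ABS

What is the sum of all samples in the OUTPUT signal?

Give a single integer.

Input: [6, -5, -1, 7, 7, 6]
Stage 1 (DELAY): [0, 6, -5, -1, 7, 7] = [0, 6, -5, -1, 7, 7] -> [0, 6, -5, -1, 7, 7]
Stage 2 (DIFF): s[0]=0, 6-0=6, -5-6=-11, -1--5=4, 7--1=8, 7-7=0 -> [0, 6, -11, 4, 8, 0]
Stage 3 (CLIP -7 13): clip(0,-7,13)=0, clip(6,-7,13)=6, clip(-11,-7,13)=-7, clip(4,-7,13)=4, clip(8,-7,13)=8, clip(0,-7,13)=0 -> [0, 6, -7, 4, 8, 0]
Stage 4 (AMPLIFY -2): 0*-2=0, 6*-2=-12, -7*-2=14, 4*-2=-8, 8*-2=-16, 0*-2=0 -> [0, -12, 14, -8, -16, 0]
Stage 5 (CLIP -9 29): clip(0,-9,29)=0, clip(-12,-9,29)=-9, clip(14,-9,29)=14, clip(-8,-9,29)=-8, clip(-16,-9,29)=-9, clip(0,-9,29)=0 -> [0, -9, 14, -8, -9, 0]
Stage 6 (ABS): |0|=0, |-9|=9, |14|=14, |-8|=8, |-9|=9, |0|=0 -> [0, 9, 14, 8, 9, 0]
Output sum: 40

Answer: 40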